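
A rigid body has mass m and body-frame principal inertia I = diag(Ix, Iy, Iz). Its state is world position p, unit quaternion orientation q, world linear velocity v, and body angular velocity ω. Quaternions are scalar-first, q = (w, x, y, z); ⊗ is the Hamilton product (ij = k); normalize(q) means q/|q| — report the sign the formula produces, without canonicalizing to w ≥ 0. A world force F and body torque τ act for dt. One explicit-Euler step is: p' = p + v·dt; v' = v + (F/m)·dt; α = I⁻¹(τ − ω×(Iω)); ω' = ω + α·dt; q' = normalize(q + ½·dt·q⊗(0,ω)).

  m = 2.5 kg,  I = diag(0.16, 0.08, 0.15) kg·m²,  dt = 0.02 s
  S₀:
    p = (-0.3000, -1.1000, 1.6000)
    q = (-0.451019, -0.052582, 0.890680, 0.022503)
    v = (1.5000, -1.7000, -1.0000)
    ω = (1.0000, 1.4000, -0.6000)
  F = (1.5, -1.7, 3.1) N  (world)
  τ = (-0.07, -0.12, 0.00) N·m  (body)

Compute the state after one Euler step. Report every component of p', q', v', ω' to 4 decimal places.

(τ − ω×Iω)/I = (-0.0700, -1.4250, 0.7467)
new body rate ω' = (0.9986, 1.3715, -0.5851)
Hamilton product q⊗(0,ω) = (-1.1808682, -1.0169312, -0.6404728, -0.6936834)
q' = normalize(q + ½dt·q⊗(0,ω)) = (-0.4628, -0.0627, 0.8841, 0.0156)
a = F/m = (0.6000, -0.6800, 1.2400)
p' = p + v·dt = (-0.2700, -1.1340, 1.5800)
new velocity v' = (1.5120, -1.7136, -0.9752)

p' = (-0.2700, -1.1340, 1.5800)
q' = (-0.4628, -0.0627, 0.8841, 0.0156)
v' = (1.5120, -1.7136, -0.9752)
ω' = (0.9986, 1.3715, -0.5851)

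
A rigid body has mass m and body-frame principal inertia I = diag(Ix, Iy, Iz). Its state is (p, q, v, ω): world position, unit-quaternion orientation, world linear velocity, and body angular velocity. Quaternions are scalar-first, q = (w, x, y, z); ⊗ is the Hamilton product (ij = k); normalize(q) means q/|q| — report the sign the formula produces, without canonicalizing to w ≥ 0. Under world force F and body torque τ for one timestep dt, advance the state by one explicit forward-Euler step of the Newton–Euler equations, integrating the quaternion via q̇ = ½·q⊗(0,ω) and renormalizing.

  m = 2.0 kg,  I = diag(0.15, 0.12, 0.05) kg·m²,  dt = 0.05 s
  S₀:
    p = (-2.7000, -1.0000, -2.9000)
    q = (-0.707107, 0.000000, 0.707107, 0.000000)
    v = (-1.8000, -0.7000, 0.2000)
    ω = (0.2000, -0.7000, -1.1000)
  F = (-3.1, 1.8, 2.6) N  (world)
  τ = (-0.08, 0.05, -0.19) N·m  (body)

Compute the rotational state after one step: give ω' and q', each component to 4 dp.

precession coupling ω×(Iω) = (-0.0539, -0.0220, 0.0042)
angular accel α = (-0.1740, 0.6000, -3.8840)
ω' = ω + α·dt = (0.1913, -0.6700, -1.2942)
2q̇ = q⊗(0,ω) = (0.4949749, -0.9192391, 0.4949749, 0.6363963)
updated quaternion q' = (-0.6944, -0.0230, 0.7191, 0.0159)

ω' = (0.1913, -0.6700, -1.2942)
q' = (-0.6944, -0.0230, 0.7191, 0.0159)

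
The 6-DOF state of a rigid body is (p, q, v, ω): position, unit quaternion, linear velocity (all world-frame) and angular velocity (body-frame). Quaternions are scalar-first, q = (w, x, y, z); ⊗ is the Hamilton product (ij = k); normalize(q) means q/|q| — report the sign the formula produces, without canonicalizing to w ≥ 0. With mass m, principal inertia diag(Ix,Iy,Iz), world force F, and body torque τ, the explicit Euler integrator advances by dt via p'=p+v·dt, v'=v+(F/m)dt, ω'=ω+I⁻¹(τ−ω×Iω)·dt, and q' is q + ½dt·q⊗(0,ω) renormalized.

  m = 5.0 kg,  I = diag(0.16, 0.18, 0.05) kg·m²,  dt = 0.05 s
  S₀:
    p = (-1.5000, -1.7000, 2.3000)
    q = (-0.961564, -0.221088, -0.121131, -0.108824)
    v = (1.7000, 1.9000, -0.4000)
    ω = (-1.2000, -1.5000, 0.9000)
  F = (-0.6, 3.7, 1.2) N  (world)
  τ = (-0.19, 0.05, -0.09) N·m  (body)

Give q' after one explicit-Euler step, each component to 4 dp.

q' = (-0.9689, -0.1988, -0.0767, -0.1256)

2q̇ = q⊗(0,ω) = (-0.3490605, 0.8816229, 1.7719140, -0.6791328)
q + ½dt·q⊗(0,ω), renormalized = (-0.9689, -0.1988, -0.0767, -0.1256)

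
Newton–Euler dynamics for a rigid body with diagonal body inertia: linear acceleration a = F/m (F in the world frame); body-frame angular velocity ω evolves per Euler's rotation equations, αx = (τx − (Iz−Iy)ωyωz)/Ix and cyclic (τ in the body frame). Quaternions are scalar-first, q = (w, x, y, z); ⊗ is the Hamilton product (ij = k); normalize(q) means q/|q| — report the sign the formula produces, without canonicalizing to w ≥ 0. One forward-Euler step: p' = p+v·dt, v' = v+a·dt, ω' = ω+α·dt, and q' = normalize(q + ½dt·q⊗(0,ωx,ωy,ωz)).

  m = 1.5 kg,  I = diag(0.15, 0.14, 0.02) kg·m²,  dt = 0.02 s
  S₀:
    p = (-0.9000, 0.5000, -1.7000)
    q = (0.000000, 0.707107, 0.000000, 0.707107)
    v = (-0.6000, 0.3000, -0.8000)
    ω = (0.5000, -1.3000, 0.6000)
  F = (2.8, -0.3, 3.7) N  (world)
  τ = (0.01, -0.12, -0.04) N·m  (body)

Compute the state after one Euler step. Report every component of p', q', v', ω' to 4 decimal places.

a = F/m = (1.8667, -0.2000, 2.4667)
p + v·dt = (-0.9120, 0.5060, -1.7160)
v' = v + a·dt = (-0.5627, 0.2960, -0.7507)
ω×(Iω) gyroscopic = (0.0936, 0.0390, 0.0065)
(τ − ω×Iω)/I = (-0.5573, -1.1357, -2.3250)
ω + α·dt = (0.4889, -1.3227, 0.5535)
q⊗(0,ω) = (-0.7778177, 0.9192391, -0.0707107, -0.9192391)
q' = normalize(q + ½dt·q⊗(0,ω)) = (-0.0078, 0.7162, -0.0007, 0.6978)

p' = (-0.9120, 0.5060, -1.7160)
q' = (-0.0078, 0.7162, -0.0007, 0.6978)
v' = (-0.5627, 0.2960, -0.7507)
ω' = (0.4889, -1.3227, 0.5535)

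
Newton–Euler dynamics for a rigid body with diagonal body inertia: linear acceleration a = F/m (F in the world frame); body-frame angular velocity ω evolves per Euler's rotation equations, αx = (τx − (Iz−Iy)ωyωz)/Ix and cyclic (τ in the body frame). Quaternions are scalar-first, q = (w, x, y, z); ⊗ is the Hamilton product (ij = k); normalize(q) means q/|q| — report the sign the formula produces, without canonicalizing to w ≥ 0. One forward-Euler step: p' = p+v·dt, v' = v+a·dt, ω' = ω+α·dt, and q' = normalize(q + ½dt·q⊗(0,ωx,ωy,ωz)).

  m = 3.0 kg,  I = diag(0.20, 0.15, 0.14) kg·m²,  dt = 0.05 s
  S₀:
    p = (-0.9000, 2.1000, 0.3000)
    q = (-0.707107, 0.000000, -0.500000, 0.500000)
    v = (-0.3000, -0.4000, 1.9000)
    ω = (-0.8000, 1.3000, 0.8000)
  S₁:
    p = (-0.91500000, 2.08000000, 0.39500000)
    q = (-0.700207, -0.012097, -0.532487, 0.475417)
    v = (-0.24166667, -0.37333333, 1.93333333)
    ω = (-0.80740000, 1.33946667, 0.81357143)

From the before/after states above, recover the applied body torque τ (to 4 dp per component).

ω₁ − ω₀ = (-0.00740000, 0.03946667, 0.01357143)
gyro term ω₀×Iω₀ = (-0.0104, -0.0384, 0.0520)
I·α + gyro = (-0.0400, 0.0800, 0.0900)

τ = (-0.0400, 0.0800, 0.0900)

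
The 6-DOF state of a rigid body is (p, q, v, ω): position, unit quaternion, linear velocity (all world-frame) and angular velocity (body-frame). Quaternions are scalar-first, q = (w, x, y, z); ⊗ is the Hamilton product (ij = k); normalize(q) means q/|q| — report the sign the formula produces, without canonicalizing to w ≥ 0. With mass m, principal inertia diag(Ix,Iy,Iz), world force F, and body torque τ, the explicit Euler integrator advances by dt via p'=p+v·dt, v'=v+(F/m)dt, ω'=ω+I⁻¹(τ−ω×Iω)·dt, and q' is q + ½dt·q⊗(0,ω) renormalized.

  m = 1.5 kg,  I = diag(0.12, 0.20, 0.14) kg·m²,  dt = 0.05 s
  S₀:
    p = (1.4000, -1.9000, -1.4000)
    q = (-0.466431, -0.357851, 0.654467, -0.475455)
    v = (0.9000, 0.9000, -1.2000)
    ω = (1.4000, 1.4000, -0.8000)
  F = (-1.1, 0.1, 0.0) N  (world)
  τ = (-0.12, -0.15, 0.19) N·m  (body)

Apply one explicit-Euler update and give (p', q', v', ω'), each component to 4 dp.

α = I⁻¹(τ − ω×Iω) = (-1.5600, -0.8620, 0.2371)
ω' = ω + α·dt = (1.3220, 1.3569, -0.7881)
Hamilton product q⊗(0,ω) = (-0.7956264, -0.5109400, -1.6049212, -1.0441004)
updated quaternion q' = (-0.4856, -0.3701, 0.6135, -0.5008)
a = (-0.7333, 0.0667, 0.0000)
p' = p + v·dt = (1.4450, -1.8550, -1.4600)
v + (F/m)dt = (0.8633, 0.9033, -1.2000)

p' = (1.4450, -1.8550, -1.4600)
q' = (-0.4856, -0.3701, 0.6135, -0.5008)
v' = (0.8633, 0.9033, -1.2000)
ω' = (1.3220, 1.3569, -0.7881)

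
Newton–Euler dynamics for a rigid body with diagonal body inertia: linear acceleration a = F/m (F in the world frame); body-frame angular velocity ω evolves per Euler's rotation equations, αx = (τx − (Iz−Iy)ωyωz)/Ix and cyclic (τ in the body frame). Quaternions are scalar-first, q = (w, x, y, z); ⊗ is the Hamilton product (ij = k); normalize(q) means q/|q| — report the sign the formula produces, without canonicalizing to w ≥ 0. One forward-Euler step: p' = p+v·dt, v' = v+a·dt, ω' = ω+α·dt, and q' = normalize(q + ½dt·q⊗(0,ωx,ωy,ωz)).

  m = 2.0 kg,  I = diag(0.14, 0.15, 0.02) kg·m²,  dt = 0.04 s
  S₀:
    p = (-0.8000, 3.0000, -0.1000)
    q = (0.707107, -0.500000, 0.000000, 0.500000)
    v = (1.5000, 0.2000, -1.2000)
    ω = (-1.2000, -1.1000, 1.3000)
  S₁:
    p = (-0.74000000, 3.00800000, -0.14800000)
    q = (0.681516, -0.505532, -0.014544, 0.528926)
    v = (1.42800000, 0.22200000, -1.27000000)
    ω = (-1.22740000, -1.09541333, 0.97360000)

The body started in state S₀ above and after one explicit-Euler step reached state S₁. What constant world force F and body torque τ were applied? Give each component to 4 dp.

rate change Δω = (-0.02740000, 0.00458667, -0.32640000)
precession coupling = (0.1859, -0.1872, 0.0132)
applied torque τ = (0.0900, -0.1700, -0.1500)
v₁ − v₀ = (-0.07200000, 0.02200000, -0.07000000)
applied force F = (-3.6000, 1.1000, -3.5000)

F = (-3.6000, 1.1000, -3.5000)
τ = (0.0900, -0.1700, -0.1500)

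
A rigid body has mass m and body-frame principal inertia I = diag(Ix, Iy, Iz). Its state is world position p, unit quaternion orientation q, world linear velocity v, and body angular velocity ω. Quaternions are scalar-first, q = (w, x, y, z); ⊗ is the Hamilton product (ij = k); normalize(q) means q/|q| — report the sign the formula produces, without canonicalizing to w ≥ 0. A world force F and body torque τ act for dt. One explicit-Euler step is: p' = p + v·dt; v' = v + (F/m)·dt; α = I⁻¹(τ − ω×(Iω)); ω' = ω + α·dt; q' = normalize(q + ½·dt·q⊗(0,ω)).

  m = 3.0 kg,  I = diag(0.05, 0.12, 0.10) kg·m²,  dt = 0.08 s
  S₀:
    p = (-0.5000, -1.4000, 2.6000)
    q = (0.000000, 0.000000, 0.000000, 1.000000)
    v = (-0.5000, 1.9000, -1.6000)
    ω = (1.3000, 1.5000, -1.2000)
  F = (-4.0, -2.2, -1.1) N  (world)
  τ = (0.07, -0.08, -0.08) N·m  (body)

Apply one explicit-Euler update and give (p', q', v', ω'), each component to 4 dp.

p' = (-0.5400, -1.2480, 2.4720)
q' = (0.0478, -0.0597, 0.0518, 0.9957)
v' = (-0.6067, 1.8413, -1.6293)
ω' = (1.3544, 1.3947, -1.3732)

a = F/m = (-1.3333, -0.7333, -0.3667)
p' = p + v·dt = (-0.5400, -1.2480, 2.4720)
v + (F/m)dt = (-0.6067, 1.8413, -1.6293)
gyro term ω×Iω = (0.0360, 0.0780, 0.1365)
α = I⁻¹(τ − ω×Iω) = (0.6800, -1.3167, -2.1650)
new body rate ω' = (1.3544, 1.3947, -1.3732)
Hamilton product q⊗(0,ω) = (1.2000000, -1.5000000, 1.3000000, 0.0000000)
q + ½dt·q⊗(0,ω), renormalized = (0.0478, -0.0597, 0.0518, 0.9957)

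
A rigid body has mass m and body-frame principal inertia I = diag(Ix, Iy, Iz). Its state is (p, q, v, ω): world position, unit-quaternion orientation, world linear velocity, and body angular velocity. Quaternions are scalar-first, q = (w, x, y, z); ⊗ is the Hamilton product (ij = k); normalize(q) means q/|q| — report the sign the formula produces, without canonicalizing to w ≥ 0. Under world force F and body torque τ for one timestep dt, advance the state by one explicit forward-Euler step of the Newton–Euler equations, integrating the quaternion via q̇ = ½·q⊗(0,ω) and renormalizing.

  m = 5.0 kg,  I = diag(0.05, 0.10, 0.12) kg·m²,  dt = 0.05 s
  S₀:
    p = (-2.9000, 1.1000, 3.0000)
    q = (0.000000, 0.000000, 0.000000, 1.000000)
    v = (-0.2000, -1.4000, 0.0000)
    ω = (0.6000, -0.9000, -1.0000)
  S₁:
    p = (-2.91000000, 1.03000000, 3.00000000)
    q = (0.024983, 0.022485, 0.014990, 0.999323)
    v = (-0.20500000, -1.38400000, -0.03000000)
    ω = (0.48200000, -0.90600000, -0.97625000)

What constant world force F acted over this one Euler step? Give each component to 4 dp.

velocity change Δv = (-0.00500000, 0.01600000, -0.03000000)
applied force F = (-0.5000, 1.6000, -3.0000)

F = (-0.5000, 1.6000, -3.0000)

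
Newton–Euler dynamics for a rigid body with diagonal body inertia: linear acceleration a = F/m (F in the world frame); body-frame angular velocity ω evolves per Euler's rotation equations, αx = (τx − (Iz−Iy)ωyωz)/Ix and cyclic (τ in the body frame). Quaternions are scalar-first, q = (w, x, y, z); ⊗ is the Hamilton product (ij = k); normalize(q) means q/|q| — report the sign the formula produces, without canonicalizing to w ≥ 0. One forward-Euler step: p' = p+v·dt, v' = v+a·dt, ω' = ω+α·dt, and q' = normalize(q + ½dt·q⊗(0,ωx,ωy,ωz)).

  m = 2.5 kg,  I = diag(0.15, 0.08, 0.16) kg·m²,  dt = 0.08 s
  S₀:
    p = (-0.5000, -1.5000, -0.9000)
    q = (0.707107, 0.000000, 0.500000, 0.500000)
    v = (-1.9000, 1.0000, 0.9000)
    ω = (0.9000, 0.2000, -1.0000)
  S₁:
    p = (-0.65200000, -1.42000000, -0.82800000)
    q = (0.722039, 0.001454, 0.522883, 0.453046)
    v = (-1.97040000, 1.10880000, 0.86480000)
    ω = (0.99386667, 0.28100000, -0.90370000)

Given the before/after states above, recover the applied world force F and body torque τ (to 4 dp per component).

rate change Δω = (0.09386667, 0.08100000, 0.09630000)
applied torque τ = (0.1600, 0.0900, 0.1800)
velocity change Δv = (-0.07040000, 0.10880000, -0.03520000)
F = m·Δv/dt = (-2.2000, 3.4000, -1.1000)

F = (-2.2000, 3.4000, -1.1000)
τ = (0.1600, 0.0900, 0.1800)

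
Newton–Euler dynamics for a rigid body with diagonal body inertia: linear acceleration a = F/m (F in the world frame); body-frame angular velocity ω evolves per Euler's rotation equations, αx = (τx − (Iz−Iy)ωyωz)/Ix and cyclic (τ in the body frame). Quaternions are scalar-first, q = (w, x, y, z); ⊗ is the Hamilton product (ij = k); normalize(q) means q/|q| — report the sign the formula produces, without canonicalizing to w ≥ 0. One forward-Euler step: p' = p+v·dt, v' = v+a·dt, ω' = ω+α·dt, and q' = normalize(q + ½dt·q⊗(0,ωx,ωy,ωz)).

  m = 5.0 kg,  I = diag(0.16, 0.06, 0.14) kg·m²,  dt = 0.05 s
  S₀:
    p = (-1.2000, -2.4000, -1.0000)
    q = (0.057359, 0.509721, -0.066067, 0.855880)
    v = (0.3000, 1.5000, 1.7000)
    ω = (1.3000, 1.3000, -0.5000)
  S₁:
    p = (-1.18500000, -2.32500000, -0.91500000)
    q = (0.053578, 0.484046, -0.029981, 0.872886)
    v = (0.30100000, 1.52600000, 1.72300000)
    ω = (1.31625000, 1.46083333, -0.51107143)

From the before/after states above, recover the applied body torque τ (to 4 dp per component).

rate change Δω = (0.01625000, 0.16083333, -0.01107143)
ω₀×(Iω₀) = (-0.0520, -0.0130, -0.1690)
I·α + gyro = (0.0000, 0.1800, -0.2000)

τ = (0.0000, 0.1800, -0.2000)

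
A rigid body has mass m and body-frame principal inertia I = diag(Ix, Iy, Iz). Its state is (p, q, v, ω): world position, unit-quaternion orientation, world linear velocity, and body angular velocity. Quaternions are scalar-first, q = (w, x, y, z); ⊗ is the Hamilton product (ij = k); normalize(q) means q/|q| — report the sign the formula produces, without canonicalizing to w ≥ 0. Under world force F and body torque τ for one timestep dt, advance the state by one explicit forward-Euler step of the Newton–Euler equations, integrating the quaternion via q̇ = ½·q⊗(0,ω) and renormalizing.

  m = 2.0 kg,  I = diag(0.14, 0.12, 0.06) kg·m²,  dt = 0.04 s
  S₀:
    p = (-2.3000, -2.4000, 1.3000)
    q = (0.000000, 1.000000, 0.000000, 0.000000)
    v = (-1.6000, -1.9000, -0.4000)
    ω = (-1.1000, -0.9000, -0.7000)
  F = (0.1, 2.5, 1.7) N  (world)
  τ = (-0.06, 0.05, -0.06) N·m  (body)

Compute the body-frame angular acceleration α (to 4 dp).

ω×(Iω) gyroscopic = (-0.0378, 0.0616, -0.0198)
angular accel α = (-0.1586, -0.0967, -0.6700)

α = (-0.1586, -0.0967, -0.6700)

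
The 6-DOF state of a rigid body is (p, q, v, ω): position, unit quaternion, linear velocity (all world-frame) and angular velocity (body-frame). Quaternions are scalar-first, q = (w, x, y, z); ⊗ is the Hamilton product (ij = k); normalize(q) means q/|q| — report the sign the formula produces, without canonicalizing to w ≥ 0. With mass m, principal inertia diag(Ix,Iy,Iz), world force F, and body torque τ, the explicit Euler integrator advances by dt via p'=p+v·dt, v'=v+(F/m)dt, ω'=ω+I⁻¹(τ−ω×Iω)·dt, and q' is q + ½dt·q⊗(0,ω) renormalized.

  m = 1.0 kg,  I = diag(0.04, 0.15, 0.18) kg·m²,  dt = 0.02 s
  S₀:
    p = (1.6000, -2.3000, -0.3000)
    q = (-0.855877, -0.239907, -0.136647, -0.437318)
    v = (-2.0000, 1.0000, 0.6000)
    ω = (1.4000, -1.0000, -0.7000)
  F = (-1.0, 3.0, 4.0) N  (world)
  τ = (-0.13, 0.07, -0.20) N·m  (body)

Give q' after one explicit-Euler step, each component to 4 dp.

q⊗(0,ω) = (-0.1068998, -1.5398929, 0.0756969, 1.0303267)
q' = normalize(q + ½dt·q⊗(0,ω)) = (-0.8568, -0.2553, -0.1359, -0.4269)

q' = (-0.8568, -0.2553, -0.1359, -0.4269)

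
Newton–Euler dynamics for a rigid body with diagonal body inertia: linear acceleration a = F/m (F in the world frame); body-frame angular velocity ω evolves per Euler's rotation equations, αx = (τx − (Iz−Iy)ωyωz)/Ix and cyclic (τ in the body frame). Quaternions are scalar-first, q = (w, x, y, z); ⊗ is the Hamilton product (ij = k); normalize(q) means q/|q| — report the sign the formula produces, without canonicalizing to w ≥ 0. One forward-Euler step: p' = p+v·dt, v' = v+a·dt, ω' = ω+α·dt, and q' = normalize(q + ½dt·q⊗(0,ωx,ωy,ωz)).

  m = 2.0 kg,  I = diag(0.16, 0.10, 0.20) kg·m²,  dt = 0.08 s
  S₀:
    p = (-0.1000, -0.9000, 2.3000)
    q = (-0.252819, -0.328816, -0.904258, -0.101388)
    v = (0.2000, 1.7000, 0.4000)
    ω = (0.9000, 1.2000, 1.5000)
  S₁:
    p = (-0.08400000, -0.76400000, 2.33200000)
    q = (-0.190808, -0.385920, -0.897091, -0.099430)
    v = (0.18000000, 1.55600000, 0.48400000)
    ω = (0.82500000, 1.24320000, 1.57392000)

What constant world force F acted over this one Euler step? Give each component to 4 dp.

velocity change Δv = (-0.02000000, -0.14400000, 0.08400000)
applied force F = (-0.5000, -3.6000, 2.1000)

F = (-0.5000, -3.6000, 2.1000)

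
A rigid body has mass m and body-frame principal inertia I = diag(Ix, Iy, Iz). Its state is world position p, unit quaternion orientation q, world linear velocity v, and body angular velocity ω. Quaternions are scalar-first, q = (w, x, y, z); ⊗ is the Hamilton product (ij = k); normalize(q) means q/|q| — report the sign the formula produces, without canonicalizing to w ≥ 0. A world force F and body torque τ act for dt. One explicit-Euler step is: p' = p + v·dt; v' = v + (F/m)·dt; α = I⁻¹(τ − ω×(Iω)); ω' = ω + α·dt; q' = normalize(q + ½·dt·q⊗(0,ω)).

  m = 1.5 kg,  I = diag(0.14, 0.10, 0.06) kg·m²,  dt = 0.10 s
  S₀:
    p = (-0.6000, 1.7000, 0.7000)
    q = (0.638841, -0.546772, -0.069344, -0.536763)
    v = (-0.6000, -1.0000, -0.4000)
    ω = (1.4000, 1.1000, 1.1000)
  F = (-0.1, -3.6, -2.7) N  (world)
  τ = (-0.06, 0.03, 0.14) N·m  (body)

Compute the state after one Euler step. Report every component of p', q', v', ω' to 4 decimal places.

gyro term ω×Iω = (-0.0484, 0.1232, -0.0616)
α = I⁻¹(τ − ω×Iω) = (-0.0829, -0.9320, 3.3600)
new body rate ω' = (1.3917, 1.0068, 1.4360)
q⊗(0,ω) = (1.4321985, 1.4085383, 0.5527061, 0.1983575)
updated quaternion q' = (0.7066, -0.4738, -0.0415, -0.5240)
p' = p + v·dt = (-0.6600, 1.6000, 0.6600)
v' = v + a·dt = (-0.6067, -1.2400, -0.5800)

p' = (-0.6600, 1.6000, 0.6600)
q' = (0.7066, -0.4738, -0.0415, -0.5240)
v' = (-0.6067, -1.2400, -0.5800)
ω' = (1.3917, 1.0068, 1.4360)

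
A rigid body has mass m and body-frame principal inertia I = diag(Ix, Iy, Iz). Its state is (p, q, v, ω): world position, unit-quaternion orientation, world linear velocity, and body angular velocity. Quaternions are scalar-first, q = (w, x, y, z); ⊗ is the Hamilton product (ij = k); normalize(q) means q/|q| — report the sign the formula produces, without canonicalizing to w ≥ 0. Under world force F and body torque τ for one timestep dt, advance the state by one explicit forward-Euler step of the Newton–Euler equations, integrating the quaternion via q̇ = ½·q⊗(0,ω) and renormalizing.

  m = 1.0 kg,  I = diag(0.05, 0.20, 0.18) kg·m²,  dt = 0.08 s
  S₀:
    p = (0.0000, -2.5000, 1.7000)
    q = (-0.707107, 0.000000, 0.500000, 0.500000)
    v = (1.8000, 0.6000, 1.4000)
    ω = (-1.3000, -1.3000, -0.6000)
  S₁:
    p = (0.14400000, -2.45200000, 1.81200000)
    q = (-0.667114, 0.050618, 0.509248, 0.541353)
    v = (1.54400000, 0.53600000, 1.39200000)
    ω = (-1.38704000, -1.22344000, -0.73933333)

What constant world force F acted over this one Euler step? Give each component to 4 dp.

velocity change Δv = (-0.25600000, -0.06400000, -0.00800000)
m·(v₁−v₀)/dt = (-3.2000, -0.8000, -0.1000)

F = (-3.2000, -0.8000, -0.1000)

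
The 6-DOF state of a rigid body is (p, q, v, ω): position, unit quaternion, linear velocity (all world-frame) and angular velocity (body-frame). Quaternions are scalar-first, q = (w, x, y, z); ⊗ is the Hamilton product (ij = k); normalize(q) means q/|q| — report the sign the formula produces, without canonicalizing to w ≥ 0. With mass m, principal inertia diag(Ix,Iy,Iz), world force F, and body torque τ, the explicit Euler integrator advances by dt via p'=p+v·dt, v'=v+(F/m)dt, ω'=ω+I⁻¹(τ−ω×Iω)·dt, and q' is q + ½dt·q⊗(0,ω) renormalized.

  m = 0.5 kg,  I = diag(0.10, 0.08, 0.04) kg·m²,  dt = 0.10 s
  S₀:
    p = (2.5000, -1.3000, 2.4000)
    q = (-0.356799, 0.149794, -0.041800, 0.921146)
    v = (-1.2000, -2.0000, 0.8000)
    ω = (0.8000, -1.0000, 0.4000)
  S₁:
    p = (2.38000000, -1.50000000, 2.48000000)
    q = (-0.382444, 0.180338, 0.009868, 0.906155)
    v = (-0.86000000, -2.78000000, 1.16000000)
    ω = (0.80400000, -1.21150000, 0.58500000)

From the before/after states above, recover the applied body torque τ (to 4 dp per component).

Δω = ω₁−ω₀ = (0.00400000, -0.21150000, 0.18500000)
ω₀×(Iω₀) = (0.0160, 0.0192, 0.0160)
I·α + gyro = (0.0200, -0.1500, 0.0900)

τ = (0.0200, -0.1500, 0.0900)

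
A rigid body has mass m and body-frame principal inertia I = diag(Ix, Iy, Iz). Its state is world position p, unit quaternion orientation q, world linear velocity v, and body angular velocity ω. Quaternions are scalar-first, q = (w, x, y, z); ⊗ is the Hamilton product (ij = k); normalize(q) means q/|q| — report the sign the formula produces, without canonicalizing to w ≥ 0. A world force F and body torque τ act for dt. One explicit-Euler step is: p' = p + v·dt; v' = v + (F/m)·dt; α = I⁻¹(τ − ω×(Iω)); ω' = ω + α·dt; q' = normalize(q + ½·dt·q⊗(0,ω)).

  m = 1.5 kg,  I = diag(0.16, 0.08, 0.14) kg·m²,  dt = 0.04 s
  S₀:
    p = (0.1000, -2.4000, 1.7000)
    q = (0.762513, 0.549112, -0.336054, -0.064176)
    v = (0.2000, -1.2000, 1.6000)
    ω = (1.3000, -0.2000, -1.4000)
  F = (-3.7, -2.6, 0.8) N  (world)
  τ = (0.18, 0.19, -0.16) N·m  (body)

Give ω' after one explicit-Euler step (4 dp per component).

ω' = (1.3408, -0.0868, -1.4517)

angular accel α = (1.0200, 2.8300, -1.2914)
ω' = ω + α·dt = (1.3408, -0.0868, -1.4517)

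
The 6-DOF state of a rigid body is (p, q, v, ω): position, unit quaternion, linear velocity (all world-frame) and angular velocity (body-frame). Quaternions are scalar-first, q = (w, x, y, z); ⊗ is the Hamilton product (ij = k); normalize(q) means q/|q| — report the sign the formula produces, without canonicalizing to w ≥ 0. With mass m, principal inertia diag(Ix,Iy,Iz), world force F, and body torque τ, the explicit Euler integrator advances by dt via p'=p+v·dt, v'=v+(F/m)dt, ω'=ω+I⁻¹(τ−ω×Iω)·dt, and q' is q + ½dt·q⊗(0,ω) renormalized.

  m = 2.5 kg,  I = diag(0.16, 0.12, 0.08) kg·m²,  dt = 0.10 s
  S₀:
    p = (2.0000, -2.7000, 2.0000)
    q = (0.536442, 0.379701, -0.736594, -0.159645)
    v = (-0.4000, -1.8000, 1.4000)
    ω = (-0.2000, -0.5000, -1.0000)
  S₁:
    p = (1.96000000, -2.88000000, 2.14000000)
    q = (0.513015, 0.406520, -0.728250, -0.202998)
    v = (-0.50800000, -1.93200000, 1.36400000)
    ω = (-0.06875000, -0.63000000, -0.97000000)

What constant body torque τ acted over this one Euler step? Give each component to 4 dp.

τ = (0.1900, -0.1400, 0.0200)

rate change Δω = (0.13125000, -0.13000000, 0.03000000)
τ = I·(Δω/dt) + ω₀×(Iω₀) = (0.1900, -0.1400, 0.0200)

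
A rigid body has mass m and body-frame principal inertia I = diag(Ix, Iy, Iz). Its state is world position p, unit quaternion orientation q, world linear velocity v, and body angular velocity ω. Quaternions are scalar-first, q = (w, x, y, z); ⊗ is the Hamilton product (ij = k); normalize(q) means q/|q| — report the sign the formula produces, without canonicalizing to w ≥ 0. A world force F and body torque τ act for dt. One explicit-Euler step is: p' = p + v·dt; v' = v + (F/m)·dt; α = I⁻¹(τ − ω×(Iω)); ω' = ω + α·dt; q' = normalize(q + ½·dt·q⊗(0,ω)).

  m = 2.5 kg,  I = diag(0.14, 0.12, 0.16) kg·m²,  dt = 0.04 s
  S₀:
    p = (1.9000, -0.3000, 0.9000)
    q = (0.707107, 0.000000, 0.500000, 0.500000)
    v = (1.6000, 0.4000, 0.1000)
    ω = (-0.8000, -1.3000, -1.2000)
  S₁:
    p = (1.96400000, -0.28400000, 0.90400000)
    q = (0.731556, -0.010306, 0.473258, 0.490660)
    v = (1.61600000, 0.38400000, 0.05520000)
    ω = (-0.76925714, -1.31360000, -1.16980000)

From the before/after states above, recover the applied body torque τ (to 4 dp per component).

rate change Δω = (0.03074286, -0.01360000, 0.03020000)
gyro term ω₀×Iω₀ = (0.0624, -0.0192, -0.0208)
τ = I·(Δω/dt) + ω₀×(Iω₀) = (0.1700, -0.0600, 0.1000)

τ = (0.1700, -0.0600, 0.1000)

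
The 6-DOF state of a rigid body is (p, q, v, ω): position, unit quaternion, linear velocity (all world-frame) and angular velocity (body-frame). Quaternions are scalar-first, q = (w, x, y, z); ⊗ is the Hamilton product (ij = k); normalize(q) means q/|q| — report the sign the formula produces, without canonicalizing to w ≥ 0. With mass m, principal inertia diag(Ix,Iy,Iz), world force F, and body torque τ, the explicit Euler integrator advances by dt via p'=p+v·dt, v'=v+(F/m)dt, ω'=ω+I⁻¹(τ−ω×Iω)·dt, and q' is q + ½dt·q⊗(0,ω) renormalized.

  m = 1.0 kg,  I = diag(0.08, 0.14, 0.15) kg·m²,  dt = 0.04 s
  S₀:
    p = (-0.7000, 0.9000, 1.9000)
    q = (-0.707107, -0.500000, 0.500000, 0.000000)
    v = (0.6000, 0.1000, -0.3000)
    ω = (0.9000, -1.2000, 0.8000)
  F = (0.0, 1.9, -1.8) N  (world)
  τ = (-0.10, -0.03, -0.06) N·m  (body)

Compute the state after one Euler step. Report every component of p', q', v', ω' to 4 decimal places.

p' = (-0.6760, 0.9040, 1.8880)
q' = (-0.6857, -0.5044, 0.5247, -0.0083)
v' = (0.6000, 0.1760, -0.3720)
ω' = (0.8548, -1.1942, 0.8013)

p' = p + v·dt = (-0.6760, 0.9040, 1.8880)
new velocity v' = (0.6000, 0.1760, -0.3720)
precession coupling ω×(Iω) = (-0.0096, -0.0504, -0.0648)
angular accel α = (-1.1300, 0.1457, 0.0320)
ω + α·dt = (0.8548, -1.1942, 0.8013)
Hamilton product q⊗(0,ω) = (1.0500000, -0.2363963, 1.2485284, -0.4156856)
q' = normalize(q + ½dt·q⊗(0,ω)) = (-0.6857, -0.5044, 0.5247, -0.0083)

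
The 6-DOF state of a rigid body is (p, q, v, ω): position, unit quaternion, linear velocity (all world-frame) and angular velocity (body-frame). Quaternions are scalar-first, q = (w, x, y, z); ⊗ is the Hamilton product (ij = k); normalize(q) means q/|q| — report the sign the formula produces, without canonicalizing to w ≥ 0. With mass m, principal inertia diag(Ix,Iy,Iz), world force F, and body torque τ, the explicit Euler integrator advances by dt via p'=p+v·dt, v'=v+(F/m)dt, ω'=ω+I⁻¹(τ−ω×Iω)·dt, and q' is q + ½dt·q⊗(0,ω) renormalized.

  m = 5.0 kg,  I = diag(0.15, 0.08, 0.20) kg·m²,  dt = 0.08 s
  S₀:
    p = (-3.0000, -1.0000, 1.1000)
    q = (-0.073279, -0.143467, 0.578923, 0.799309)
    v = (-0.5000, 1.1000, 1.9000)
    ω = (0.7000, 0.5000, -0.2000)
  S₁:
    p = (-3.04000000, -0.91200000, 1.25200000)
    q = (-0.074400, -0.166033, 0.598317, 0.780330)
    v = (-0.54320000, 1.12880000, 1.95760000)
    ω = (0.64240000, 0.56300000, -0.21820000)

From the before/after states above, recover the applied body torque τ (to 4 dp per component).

τ = (-0.1200, 0.0700, -0.0700)

Δω = ω₁−ω₀ = (-0.05760000, 0.06300000, -0.01820000)
precession coupling = (-0.0120, 0.0070, -0.0245)
τ = I·(Δω/dt) + ω₀×(Iω₀) = (-0.1200, 0.0700, -0.0700)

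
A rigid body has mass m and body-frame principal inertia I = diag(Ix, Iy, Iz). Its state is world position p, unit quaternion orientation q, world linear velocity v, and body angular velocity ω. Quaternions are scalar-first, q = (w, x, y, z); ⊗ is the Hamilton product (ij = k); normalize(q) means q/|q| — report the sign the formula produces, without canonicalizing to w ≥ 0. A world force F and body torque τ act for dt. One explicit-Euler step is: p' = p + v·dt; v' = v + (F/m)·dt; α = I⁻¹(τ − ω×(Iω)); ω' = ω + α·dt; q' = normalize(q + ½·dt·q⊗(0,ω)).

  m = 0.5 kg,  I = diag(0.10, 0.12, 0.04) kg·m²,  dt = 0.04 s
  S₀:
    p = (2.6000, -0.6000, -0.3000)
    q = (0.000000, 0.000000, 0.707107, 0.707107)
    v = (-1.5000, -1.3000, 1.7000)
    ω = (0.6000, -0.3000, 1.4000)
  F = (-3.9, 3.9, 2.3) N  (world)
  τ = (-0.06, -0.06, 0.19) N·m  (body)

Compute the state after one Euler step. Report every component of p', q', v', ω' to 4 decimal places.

p' = (2.5400, -0.6520, -0.2320)
q' = (-0.0155, 0.0240, 0.7152, 0.6983)
v' = (-1.8120, -0.9880, 1.8840)
ω' = (0.5626, -0.3368, 1.5936)

a = (-7.8000, 7.8000, 4.6000)
p' = p + v·dt = (2.5400, -0.6520, -0.2320)
v' = v + a·dt = (-1.8120, -0.9880, 1.8840)
ω×(Iω) gyroscopic = (0.0336, 0.0504, -0.0036)
α = I⁻¹(τ − ω×Iω) = (-0.9360, -0.9200, 4.8400)
ω + α·dt = (0.5626, -0.3368, 1.5936)
Hamilton product q⊗(0,ω) = (-0.7778177, 1.2020819, 0.4242642, -0.4242642)
q + ½dt·q⊗(0,ω), renormalized = (-0.0155, 0.0240, 0.7152, 0.6983)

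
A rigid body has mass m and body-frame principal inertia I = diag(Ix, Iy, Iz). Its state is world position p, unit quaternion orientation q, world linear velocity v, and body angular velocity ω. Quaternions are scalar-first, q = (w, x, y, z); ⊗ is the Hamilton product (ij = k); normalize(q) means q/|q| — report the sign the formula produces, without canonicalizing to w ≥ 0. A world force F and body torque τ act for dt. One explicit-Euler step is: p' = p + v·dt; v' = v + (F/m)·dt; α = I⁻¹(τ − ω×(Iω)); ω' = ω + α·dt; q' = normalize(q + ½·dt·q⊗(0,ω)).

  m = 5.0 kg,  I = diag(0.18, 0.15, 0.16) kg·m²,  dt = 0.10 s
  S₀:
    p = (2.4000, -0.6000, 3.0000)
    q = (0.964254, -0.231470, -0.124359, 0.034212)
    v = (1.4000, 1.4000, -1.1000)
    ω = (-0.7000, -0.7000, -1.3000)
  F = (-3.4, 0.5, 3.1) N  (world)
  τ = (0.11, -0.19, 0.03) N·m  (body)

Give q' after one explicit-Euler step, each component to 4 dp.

2q̇ = q⊗(0,ω) = (-0.2046047, -0.4893627, -0.9998372, -1.1785525)
updated quaternion q' = (0.9509, -0.2551, -0.1738, -0.0246)

q' = (0.9509, -0.2551, -0.1738, -0.0246)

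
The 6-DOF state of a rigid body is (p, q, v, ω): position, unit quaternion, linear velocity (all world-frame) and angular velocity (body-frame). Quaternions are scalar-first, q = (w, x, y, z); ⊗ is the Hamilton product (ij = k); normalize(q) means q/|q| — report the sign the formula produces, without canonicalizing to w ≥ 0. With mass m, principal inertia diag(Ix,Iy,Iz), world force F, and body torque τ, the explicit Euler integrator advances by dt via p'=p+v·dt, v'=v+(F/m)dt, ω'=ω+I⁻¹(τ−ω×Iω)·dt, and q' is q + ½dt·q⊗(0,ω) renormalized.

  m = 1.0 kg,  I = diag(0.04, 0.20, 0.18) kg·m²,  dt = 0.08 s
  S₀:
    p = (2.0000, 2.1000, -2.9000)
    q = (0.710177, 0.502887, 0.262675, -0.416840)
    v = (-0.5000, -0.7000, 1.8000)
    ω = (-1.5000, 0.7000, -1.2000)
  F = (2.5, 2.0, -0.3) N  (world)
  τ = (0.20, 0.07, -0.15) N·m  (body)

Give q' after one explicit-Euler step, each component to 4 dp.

q' = (0.7106, 0.4578, 0.3306, -0.4197)

q⊗(0,ω) = (0.0702500, -1.0886875, 1.7258483, -0.1061790)
q' = normalize(q + ½dt·q⊗(0,ω)) = (0.7106, 0.4578, 0.3306, -0.4197)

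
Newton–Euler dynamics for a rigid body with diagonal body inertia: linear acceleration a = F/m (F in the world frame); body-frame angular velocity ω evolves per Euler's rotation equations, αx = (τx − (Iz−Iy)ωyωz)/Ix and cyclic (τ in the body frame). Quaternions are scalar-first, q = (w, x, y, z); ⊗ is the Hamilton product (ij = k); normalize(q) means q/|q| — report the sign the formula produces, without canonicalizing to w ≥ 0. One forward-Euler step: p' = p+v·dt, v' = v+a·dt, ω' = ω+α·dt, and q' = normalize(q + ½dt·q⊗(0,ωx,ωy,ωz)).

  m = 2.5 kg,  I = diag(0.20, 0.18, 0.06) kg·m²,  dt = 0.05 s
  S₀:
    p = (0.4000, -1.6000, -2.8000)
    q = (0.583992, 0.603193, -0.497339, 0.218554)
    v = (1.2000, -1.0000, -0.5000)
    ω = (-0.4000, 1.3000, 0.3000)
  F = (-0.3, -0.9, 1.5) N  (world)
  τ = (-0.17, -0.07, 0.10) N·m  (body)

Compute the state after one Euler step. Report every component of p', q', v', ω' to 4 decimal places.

p' = (0.4600, -1.6500, -2.8250)
q' = (0.6042, 0.5862, -0.4848, 0.2374)
v' = (1.1940, -1.0180, -0.4700)
ω' = (-0.4308, 1.2852, 0.3747)

ω×(Iω) gyroscopic = (-0.0468, -0.0168, 0.0104)
α = I⁻¹(τ − ω×Iω) = (-0.6160, -0.2956, 1.4933)
ω' = ω + α·dt = (-0.4308, 1.2852, 0.3747)
2q̇ = q⊗(0,ω) = (0.8222517, -0.6669187, 0.4908101, 0.7604129)
q + ½dt·q⊗(0,ω), renormalized = (0.6042, 0.5862, -0.4848, 0.2374)
new position p' = (0.4600, -1.6500, -2.8250)
new velocity v' = (1.1940, -1.0180, -0.4700)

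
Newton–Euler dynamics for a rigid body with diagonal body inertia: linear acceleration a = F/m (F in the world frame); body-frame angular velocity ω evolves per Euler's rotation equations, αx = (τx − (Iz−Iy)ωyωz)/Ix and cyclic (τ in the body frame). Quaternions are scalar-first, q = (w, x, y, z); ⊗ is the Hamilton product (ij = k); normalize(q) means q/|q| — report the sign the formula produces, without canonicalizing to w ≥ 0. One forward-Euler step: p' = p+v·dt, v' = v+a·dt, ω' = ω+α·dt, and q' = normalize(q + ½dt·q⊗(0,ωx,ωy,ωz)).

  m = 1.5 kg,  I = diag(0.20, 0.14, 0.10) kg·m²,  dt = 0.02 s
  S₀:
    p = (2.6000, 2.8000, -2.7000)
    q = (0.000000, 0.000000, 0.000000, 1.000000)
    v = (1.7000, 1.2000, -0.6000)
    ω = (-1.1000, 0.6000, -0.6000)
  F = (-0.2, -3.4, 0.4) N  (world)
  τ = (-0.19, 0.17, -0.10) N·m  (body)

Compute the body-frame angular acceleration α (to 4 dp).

α = (-1.0220, 0.7429, -1.3960)

precession coupling ω×(Iω) = (0.0144, 0.0660, 0.0396)
(τ − ω×Iω)/I = (-1.0220, 0.7429, -1.3960)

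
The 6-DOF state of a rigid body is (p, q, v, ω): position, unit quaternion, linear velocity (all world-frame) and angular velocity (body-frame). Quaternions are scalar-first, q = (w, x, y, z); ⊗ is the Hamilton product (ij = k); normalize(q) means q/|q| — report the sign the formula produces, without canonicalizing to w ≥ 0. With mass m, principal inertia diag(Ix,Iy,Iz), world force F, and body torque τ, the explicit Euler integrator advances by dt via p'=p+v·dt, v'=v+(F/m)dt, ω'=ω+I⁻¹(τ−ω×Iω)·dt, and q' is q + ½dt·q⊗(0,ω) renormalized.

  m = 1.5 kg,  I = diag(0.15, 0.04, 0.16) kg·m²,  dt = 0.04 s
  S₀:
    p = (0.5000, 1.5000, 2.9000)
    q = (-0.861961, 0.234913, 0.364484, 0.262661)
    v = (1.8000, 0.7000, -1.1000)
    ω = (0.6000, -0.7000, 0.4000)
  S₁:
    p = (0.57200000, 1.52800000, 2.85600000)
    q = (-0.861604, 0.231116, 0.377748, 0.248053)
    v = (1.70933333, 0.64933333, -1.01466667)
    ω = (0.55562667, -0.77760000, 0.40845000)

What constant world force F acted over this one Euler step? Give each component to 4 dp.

F = (-3.4000, -1.9000, 3.2000)

Δv = v₁−v₀ = (-0.09066667, -0.05066667, 0.08533333)
applied force F = (-3.4000, -1.9000, 3.2000)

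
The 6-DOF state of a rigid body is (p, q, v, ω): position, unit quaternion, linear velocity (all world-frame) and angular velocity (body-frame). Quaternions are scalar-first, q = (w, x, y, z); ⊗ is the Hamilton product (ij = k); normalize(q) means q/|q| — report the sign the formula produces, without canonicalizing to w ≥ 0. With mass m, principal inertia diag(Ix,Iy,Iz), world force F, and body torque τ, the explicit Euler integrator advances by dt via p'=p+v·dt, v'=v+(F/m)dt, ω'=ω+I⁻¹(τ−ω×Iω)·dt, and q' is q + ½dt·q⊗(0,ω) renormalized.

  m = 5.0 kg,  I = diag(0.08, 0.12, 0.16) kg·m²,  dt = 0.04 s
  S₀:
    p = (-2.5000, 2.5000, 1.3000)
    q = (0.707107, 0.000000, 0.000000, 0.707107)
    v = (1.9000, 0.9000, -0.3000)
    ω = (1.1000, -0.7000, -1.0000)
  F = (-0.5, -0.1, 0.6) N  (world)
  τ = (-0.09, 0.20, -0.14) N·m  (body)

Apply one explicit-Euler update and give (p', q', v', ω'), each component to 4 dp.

precession coupling ω×(Iω) = (0.0280, 0.0880, -0.0308)
angular accel α = (-1.4750, 0.9333, -0.6825)
new body rate ω' = (1.0410, -0.6627, -1.0273)
Hamilton product q⊗(0,ω) = (0.7071070, 1.2727926, 0.2828428, -0.7071070)
q' = normalize(q + ½dt·q⊗(0,ω)) = (0.7209, 0.0254, 0.0057, 0.6926)
a = (-0.1000, -0.0200, 0.1200)
p' = p + v·dt = (-2.4240, 2.5360, 1.2880)
v' = v + a·dt = (1.8960, 0.8992, -0.2952)

p' = (-2.4240, 2.5360, 1.2880)
q' = (0.7209, 0.0254, 0.0057, 0.6926)
v' = (1.8960, 0.8992, -0.2952)
ω' = (1.0410, -0.6627, -1.0273)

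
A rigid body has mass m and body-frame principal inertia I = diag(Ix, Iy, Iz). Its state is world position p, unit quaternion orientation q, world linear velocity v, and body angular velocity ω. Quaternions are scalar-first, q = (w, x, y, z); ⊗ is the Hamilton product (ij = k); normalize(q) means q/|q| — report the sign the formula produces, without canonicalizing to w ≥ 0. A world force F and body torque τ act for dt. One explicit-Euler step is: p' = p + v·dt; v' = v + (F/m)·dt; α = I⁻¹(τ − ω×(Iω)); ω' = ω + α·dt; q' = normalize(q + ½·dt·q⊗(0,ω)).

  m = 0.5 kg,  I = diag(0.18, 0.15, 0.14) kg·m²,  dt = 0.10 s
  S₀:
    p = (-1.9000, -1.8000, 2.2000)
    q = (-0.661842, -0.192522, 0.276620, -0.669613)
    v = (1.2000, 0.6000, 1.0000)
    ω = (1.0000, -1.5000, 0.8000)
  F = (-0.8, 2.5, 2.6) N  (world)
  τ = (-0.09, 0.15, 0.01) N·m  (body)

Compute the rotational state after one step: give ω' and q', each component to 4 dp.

(τ − ω×Iω)/I = (-0.5667, 0.7867, -0.2500)
new body rate ω' = (0.9433, -1.4213, 0.7750)
q⊗(0,ω) = (1.1431424, -1.4449655, 0.4771676, -0.5173106)
q' = normalize(q + ½dt·q⊗(0,ω)) = (-0.6018, -0.2635, 0.2990, -0.6921)

ω' = (0.9433, -1.4213, 0.7750)
q' = (-0.6018, -0.2635, 0.2990, -0.6921)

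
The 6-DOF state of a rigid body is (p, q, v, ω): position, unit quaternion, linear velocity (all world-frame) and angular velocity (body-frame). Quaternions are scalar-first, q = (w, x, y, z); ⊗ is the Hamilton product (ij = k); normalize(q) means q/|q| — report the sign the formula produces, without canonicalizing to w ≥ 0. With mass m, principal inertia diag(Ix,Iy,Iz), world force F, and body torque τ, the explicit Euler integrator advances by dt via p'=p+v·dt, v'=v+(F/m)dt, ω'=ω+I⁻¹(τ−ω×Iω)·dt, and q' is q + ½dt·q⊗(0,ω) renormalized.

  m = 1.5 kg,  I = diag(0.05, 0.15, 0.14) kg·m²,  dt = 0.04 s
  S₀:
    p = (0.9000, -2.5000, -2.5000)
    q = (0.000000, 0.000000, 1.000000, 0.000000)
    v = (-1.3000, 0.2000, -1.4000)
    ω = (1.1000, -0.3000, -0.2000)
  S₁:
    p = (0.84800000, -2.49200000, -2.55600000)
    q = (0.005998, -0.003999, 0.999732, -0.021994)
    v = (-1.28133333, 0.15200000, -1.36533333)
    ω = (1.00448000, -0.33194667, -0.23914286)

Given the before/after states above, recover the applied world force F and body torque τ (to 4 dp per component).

F = (0.7000, -1.8000, 1.3000)
τ = (-0.1200, -0.1000, -0.1700)

rate change Δω = (-0.09552000, -0.03194667, -0.03914286)
I·α + gyro = (-0.1200, -0.1000, -0.1700)
v₁ − v₀ = (0.01866667, -0.04800000, 0.03466667)
m·(v₁−v₀)/dt = (0.7000, -1.8000, 1.3000)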